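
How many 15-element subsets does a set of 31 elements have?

C(31,15) = (31·30·29·28·27·26·25·24·23·22·21·20·19·18·17) / 15! = 393008709555221760000 / 1307674368000 = 300540195.

300540195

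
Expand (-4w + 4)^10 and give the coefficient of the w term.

The general term is C(10,j)·(-4w)^j·(4)^(10-j); the w^1 term has j = 1.
C(10,1) = 10.
Coefficient = C(10,1) · (-4)^1 · 4^9 = 10 · (-4) · 262144 = -10485760.

-10485760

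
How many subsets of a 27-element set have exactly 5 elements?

80730

Choose the 5 positions: C(27,5) = 80730.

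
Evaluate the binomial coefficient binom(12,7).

C(12,7) = C(12,5) by symmetry.
C(12,5) = (12·11·10·9·8) / 5! = 95040 / 120 = 792.

792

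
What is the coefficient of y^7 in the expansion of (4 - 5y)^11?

-6600000000

The general term is C(11,j)·(4)^j·(-5y)^(11-j); the y^7 term has j = 4.
C(11,4) = 330.
Coefficient = C(11,4) · 4^4 · (-5)^7 = 330 · 256 · (-78125) = -6600000000.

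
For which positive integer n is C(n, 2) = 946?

44

n(n−1)/2 = 946 ⇒ n(n−1) = 1892. Since 44·43 = 1892, n = 44.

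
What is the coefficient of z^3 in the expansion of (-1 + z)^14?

The general term is C(14,j)·(-1)^j·(z)^(14-j); the z^3 term has j = 11.
C(14,11) = 364.
Coefficient = C(14,11) · (-1)^11 = 364 · (-1) = -364.

-364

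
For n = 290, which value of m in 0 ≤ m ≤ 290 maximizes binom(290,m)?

145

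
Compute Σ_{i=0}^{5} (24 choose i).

55455

1 + 24 + 276 + 2024 + 10626 + 42504 = 55455.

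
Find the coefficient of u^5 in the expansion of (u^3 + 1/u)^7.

35

General term: C(7,j)·(u^3)^j·(1/u)^(7-j), with u-exponent 3j − 1(7−j) = 4j − 7.
Set 4j − 7 = 5: j = 3.
C(7,3) = 35; 1^3 = 1; 1^4 = 1.
Coefficient = 35 · 1 · 1 = 35.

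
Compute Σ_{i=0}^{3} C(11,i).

232

1 + 11 + 55 + 165 = 232.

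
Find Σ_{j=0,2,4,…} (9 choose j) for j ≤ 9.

256

Even-j terms of row 9 sum to 2^8 = 256.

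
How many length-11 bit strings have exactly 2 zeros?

Choose the 2 positions: C(11,2) = 55.

55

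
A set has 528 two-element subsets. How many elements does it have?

33

n(n−1)/2 = 528 ⇒ n(n−1) = 1056. Since 33·32 = 1056, n = 33.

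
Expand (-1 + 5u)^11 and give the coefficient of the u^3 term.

20625

The general term is C(11,j)·(-1)^j·(5u)^(11-j); the u^3 term has j = 8.
C(11,8) = 165.
Coefficient = C(11,8) · 5^3 = 165 · 125 = 20625.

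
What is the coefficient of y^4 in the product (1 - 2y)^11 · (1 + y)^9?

-402

Coefficient of y^4 = Σ_{j} C(11,j)·(-2)^j·C(9,4-j)·1^(4-j) for j from 0 to 4.
= 126 + (-1848) + 7920 + (-11880) + 5280 = -402.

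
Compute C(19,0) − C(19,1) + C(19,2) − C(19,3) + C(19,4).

3060

The partial alternating sum Σ_{k=0}^{4} (−1)^k C(19,k) = (−1)^4 C(18,4) = 3060.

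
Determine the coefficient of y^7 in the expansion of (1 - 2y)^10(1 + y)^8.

Coefficient of y^7 = Σ_{j} C(10,j)·(-2)^j·C(8,7-j)·1^(7-j) for j from 0 to 7.
= 8 + (-560) + 10080 + (-67200) + 188160 + (-225792) + 107520 + (-15360) = -3144.

-3144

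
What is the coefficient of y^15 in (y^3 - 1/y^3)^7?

-7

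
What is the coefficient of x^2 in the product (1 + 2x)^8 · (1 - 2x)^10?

-28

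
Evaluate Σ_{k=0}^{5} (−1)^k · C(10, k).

-126

The partial alternating sum Σ_{k=0}^{5} (−1)^k C(10,k) = (−1)^5 C(9,5) = -126.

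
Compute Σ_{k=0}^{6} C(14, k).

6476

1 + 14 + 91 + 364 + 1001 + 2002 + 3003 = 6476.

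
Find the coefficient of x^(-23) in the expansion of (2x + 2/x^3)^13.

5857280

General term: C(13,j)·(2x)^j·(2/x^3)^(13-j), with x-exponent 1j − 3(13−j) = 4j − 39.
Set 4j − 39 = -23: j = 4.
C(13,4) = 715; 2^4 = 16; 2^9 = 512.
Coefficient = 715 · 16 · 512 = 5857280.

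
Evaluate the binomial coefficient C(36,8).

C(36,8) = (36·35·34·33·32·31·30·29) / 8! = 1220096908800 / 40320 = 30260340.

30260340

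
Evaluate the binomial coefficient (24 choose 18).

134596

C(24,18) = C(24,6) by symmetry.
C(24,6) = (24·23·22·21·20·19) / 6! = 96909120 / 720 = 134596.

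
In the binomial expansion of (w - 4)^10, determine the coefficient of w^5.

-258048

The general term is C(10,j)·(w)^j·(-4)^(10-j); the w^5 term has j = 5.
C(10,5) = 252.
Coefficient = C(10,5) · (-4)^5 = 252 · (-1024) = -258048.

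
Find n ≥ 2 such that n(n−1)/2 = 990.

n(n−1)/2 = 990 ⇒ n(n−1) = 1980. Since 45·44 = 1980, n = 45.

45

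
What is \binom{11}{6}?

462

C(11,6) = C(11,5) by symmetry.
C(11,5) = (11·10·9·8·7) / 5! = 55440 / 120 = 462.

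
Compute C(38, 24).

9669554100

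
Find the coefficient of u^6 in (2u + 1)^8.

1792

The general term is C(8,j)·(2u)^j·(1)^(8-j); the u^6 term has j = 6.
C(8,6) = 28.
Coefficient = C(8,6) · 2^6 = 28 · 64 = 1792.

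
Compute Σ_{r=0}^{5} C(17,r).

1 + 17 + 136 + 680 + 2380 + 6188 = 9402.

9402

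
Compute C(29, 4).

23751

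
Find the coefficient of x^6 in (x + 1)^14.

The general term is C(14,j)·(x)^j·(1)^(14-j); the x^6 term has j = 6.
C(14,6) = 3003.
Coefficient = C(14,6) = 3003.

3003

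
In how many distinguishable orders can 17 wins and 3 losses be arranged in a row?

Choose positions for the wins: C(20,17) = 1140.

1140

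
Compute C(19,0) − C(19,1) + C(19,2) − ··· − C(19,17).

-18

The partial alternating sum Σ_{k=0}^{17} (−1)^k C(19,k) = (−1)^17 C(18,17) = -18.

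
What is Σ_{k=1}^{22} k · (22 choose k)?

46137344

Differentiating (1+x)^22 and setting x=1: Σ k·C(22,k) = 22·2^21 = 46137344.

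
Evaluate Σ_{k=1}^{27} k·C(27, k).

Since k·C(27,k) = 27·C(26,k−1), the sum is 27·2^26 = 27·67108864 = 1811939328.

1811939328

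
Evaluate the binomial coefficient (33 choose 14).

C(33,14) = (33·32·31·30·29·28·27·26·25·24·23·22·21·20) / 14! = 71382386874839040000 / 87178291200 = 818809200.

818809200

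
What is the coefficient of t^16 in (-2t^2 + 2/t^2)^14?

General term: C(14,j)·(-2t^2)^j·(2/t^2)^(14-j), with t-exponent 2j − 2(14−j) = 4j − 28.
Set 4j − 28 = 16: j = 11.
C(14,11) = 364; (-2)^11 = -2048; 2^3 = 8.
Coefficient = 364 · (-2048) · 8 = -5963776.

-5963776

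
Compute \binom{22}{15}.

170544

C(22,15) = C(22,7) by symmetry.
C(22,7) = (22·21·20·19·18·17·16) / 7! = 859541760 / 5040 = 170544.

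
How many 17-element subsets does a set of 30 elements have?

119759850

C(30,17) = C(30,13) by symmetry.
C(30,13) = (30·29·28·27·26·25·24·23·22·21·20·19·18) / 13! = 745747076954880000 / 6227020800 = 119759850.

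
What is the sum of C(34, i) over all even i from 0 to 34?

8589934592

Even-i terms of row 34 sum to 2^33 = 8589934592.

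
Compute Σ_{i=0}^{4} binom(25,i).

15276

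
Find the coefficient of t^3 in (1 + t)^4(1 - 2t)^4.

20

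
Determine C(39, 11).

1676056044

C(39,11) = (39·38·37·36·35·34·33·32·31·30·29) / 11! = 66902793897139200 / 39916800 = 1676056044.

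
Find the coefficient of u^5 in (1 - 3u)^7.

-5103

The general term is C(7,j)·(1)^j·(-3u)^(7-j); the u^5 term has j = 2.
C(7,2) = 21.
Coefficient = C(7,2) · (-3)^5 = 21 · (-243) = -5103.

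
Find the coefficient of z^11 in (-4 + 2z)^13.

The general term is C(13,j)·(-4)^j·(2z)^(13-j); the z^11 term has j = 2.
C(13,2) = 78.
Coefficient = C(13,2) · (-4)^2 · 2^11 = 78 · 16 · 2048 = 2555904.

2555904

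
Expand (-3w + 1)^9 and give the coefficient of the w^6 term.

The general term is C(9,j)·(-3w)^j·(1)^(9-j); the w^6 term has j = 6.
C(9,6) = 84.
Coefficient = C(9,6) · (-3)^6 = 84 · 729 = 61236.

61236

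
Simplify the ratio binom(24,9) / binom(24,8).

16/9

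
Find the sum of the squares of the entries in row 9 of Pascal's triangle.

48620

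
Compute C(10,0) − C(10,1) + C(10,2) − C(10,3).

-84

The partial alternating sum Σ_{k=0}^{3} (−1)^k C(10,k) = (−1)^3 C(9,3) = -84.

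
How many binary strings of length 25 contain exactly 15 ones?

Choose the 15 positions: C(25,15) = 3268760.

3268760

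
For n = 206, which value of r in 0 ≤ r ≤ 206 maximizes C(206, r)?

103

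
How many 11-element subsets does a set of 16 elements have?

4368

C(16,11) = C(16,5) by symmetry.
C(16,5) = (16·15·14·13·12) / 5! = 524160 / 120 = 4368.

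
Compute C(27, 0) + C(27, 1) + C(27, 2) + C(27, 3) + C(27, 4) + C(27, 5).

1 + 27 + 351 + 2925 + 17550 + 80730 = 101584.

101584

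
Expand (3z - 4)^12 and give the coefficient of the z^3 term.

-1557135360

The general term is C(12,j)·(3z)^j·(-4)^(12-j); the z^3 term has j = 3.
C(12,3) = 220.
Coefficient = C(12,3) · 3^3 · (-4)^9 = 220 · 27 · (-262144) = -1557135360.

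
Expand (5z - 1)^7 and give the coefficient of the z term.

35

The general term is C(7,j)·(5z)^j·(-1)^(7-j); the z^1 term has j = 1.
C(7,1) = 7.
Coefficient = C(7,1) · 5^1 = 7 · 5 = 35.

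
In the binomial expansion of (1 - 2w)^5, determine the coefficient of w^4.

The general term is C(5,j)·(1)^j·(-2w)^(5-j); the w^4 term has j = 1.
C(5,1) = 5.
Coefficient = C(5,1) · (-2)^4 = 5 · 16 = 80.

80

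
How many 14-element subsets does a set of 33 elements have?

818809200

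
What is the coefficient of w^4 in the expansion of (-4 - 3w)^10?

The general term is C(10,j)·(-4)^j·(-3w)^(10-j); the w^4 term has j = 6.
C(10,6) = 210.
Coefficient = C(10,6) · (-4)^6 · (-3)^4 = 210 · 4096 · 81 = 69672960.

69672960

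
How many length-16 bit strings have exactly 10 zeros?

Choose the 10 positions: C(16,10) = 8008.

8008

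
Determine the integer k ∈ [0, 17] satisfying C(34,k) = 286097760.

C(34,k) increases on 0 ≤ k ≤ 17. C(34,10) = 131128140 and C(34,11) = 286097760, so k = 11.

11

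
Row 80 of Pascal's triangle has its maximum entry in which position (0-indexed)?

C(80,r) is maximized at r = 80/2 = 40.

40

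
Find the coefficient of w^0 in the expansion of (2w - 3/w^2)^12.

10264320

General term: C(12,j)·(2w)^j·(-3/w^2)^(12-j), with w-exponent 1j − 2(12−j) = 3j − 24.
Set 3j − 24 = 0: j = 8.
C(12,8) = 495; 2^8 = 256; (-3)^4 = 81.
Coefficient = 495 · 256 · 81 = 10264320.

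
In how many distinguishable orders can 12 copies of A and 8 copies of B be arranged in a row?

125970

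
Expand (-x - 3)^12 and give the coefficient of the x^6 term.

The general term is C(12,j)·(-x)^j·(-3)^(12-j); the x^6 term has j = 6.
C(12,6) = 924.
Coefficient = C(12,6) · (-3)^6 = 924 · 729 = 673596.

673596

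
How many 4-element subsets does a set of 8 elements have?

70

C(8,4) = (8·7·6·5) / 4! = 1680 / 24 = 70.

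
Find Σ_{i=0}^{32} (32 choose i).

4294967296

The entries of row 32 sum to 2^32 = 4294967296.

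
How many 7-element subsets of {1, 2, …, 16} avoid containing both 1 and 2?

9438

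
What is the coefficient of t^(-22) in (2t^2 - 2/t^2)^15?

General term: C(15,j)·(2t^2)^j·(-2/t^2)^(15-j), with t-exponent 2j − 2(15−j) = 4j − 30.
Set 4j − 30 = -22: j = 2.
C(15,2) = 105; 2^2 = 4; (-2)^13 = -8192.
Coefficient = 105 · 4 · (-8192) = -3440640.

-3440640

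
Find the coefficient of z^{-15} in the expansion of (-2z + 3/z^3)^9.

-489888

General term: C(9,j)·(-2z)^j·(3/z^3)^(9-j), with z-exponent 1j − 3(9−j) = 4j − 27.
Set 4j − 27 = -15: j = 3.
C(9,3) = 84; (-2)^3 = -8; 3^6 = 729.
Coefficient = 84 · (-8) · 729 = -489888.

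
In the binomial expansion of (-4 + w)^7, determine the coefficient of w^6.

The general term is C(7,j)·(-4)^j·(w)^(7-j); the w^6 term has j = 1.
C(7,1) = 7.
Coefficient = C(7,1) · (-4)^1 = 7 · (-4) = -28.

-28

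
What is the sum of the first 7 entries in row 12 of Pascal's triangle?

2510

1 + 12 + 66 + 220 + 495 + 792 + 924 = 2510.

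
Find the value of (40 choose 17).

88732378800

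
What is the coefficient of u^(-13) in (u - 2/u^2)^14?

-1025024

General term: C(14,j)·(u)^j·(-2/u^2)^(14-j), with u-exponent 1j − 2(14−j) = 3j − 28.
Set 3j − 28 = -13: j = 5.
C(14,5) = 2002; 1^5 = 1; (-2)^9 = -512.
Coefficient = 2002 · 1 · (-512) = -1025024.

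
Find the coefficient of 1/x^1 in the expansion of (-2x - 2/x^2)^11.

-675840

General term: C(11,j)·(-2x)^j·(-2/x^2)^(11-j), with x-exponent 1j − 2(11−j) = 3j − 22.
Set 3j − 22 = -1: j = 7.
C(11,7) = 330; (-2)^7 = -128; (-2)^4 = 16.
Coefficient = 330 · (-128) · 16 = -675840.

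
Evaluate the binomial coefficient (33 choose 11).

C(33,11) = (33·32·31·30·29·28·27·26·25·24·23) / 11! = 7725366544896000 / 39916800 = 193536720.

193536720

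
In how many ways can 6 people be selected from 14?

This is C(14,6) = 3003.

3003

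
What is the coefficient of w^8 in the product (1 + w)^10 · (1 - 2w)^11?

Coefficient of w^8 = Σ_{j} C(10,j)·1^j·C(11,8-j)·(-2)^(8-j) for j from 0 to 8.
= 42240 + (-422400) + 1330560 + (-1774080) + 1108800 + (-332640) + 46200 + (-2640) + 45 = -3915.

-3915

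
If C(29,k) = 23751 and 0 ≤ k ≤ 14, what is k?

4

C(29,k) increases on 0 ≤ k ≤ 14. C(29,3) = 3654 and C(29,4) = 23751, so k = 4.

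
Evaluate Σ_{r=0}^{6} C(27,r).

397594

1 + 27 + 351 + 2925 + 17550 + 80730 + 296010 = 397594.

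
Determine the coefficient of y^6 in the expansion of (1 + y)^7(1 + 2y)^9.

104881

Coefficient of y^6 = Σ_{j} C(7,j)·1^j·C(9,6-j)·2^(6-j) for j from 0 to 6.
= 5376 + 28224 + 42336 + 23520 + 5040 + 378 + 7 = 104881.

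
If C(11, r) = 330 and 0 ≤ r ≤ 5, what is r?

C(11,r) increases on 0 ≤ r ≤ 5. C(11,3) = 165 and C(11,4) = 330, so r = 4.

4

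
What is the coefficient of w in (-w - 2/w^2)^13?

-11440

General term: C(13,j)·(-w)^j·(-2/w^2)^(13-j), with w-exponent 1j − 2(13−j) = 3j − 26.
Set 3j − 26 = 1: j = 9.
C(13,9) = 715; (-1)^9 = -1; (-2)^4 = 16.
Coefficient = 715 · (-1) · 16 = -11440.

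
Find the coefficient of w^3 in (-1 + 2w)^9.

672

The general term is C(9,j)·(-1)^j·(2w)^(9-j); the w^3 term has j = 6.
C(9,6) = 84.
Coefficient = C(9,6) · 2^3 = 84 · 8 = 672.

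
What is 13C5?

1287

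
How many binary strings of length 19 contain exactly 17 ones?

171

Choose the 17 positions: C(19,17) = 171.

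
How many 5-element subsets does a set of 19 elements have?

C(19,5) = (19·18·17·16·15) / 5! = 1395360 / 120 = 11628.

11628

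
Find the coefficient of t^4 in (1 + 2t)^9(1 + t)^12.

24039

Coefficient of t^4 = Σ_{j} C(9,j)·2^j·C(12,4-j)·1^(4-j) for j from 0 to 4.
= 495 + 3960 + 9504 + 8064 + 2016 = 24039.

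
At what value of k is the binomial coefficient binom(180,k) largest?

C(180,k) is maximized at k = 180/2 = 90.

90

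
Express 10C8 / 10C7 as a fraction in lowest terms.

C(n,k+1)/C(n,k) = (n−k)/(k+1) = (10−7)/(7+1) = 3/8.

3/8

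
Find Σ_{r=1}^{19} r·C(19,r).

4980736

Since r·C(19,r) = 19·C(18,r−1), the sum is 19·2^18 = 19·262144 = 4980736.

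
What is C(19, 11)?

75582

C(19,11) = C(19,8) by symmetry.
C(19,8) = (19·18·17·16·15·14·13·12) / 8! = 3047466240 / 40320 = 75582.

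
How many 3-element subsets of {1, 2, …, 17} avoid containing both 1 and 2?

665

All 3-subsets: C(17,3) = 680. Those containing both fixed elements: C(15,1) = 15.
680 − 15 = 665.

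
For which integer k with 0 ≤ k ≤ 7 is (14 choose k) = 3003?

C(14,k) increases on 0 ≤ k ≤ 7. C(14,5) = 2002 and C(14,6) = 3003, so k = 6.

6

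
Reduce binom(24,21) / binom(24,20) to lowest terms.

C(n,k+1)/C(n,k) = (n−k)/(k+1) = (24−20)/(20+1) = 4/21.

4/21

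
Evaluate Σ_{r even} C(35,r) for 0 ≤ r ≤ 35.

Even-r terms of row 35 sum to 2^34 = 17179869184.

17179869184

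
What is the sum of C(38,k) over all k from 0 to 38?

274877906944

The entries of row 38 sum to 2^38 = 274877906944.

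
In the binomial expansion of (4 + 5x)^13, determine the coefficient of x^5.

263577600000

The general term is C(13,j)·(4)^j·(5x)^(13-j); the x^5 term has j = 8.
C(13,8) = 1287.
Coefficient = C(13,8) · 4^8 · 5^5 = 1287 · 65536 · 3125 = 263577600000.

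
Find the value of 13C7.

C(13,7) = C(13,6) by symmetry.
C(13,6) = (13·12·11·10·9·8) / 6! = 1235520 / 720 = 1716.

1716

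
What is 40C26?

C(40,26) = C(40,14) by symmetry.
C(40,14) = (40·39·38·37·36·35·34·33·32·31·30·29·28·27) / 14! = 2023140487449489408000 / 87178291200 = 23206929840.

23206929840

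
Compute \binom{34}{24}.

131128140

C(34,24) = C(34,10) by symmetry.
C(34,10) = (34·33·32·31·30·29·28·27·26·25) / 10! = 475837794432000 / 3628800 = 131128140.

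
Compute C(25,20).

53130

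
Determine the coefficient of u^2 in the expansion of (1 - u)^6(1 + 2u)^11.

103

Coefficient of u^2 = Σ_{j} C(6,j)·(-1)^j·C(11,2-j)·2^(2-j) for j from 0 to 2.
= 220 + (-132) + 15 = 103.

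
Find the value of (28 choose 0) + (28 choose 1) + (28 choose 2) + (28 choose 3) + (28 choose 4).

24158

1 + 28 + 378 + 3276 + 20475 = 24158.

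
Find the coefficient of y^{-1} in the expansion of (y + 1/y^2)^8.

General term: C(8,j)·(y)^j·(1/y^2)^(8-j), with y-exponent 1j − 2(8−j) = 3j − 16.
Set 3j − 16 = -1: j = 5.
C(8,5) = 56; 1^5 = 1; 1^3 = 1.
Coefficient = 56 · 1 · 1 = 56.

56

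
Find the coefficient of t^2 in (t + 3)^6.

The general term is C(6,j)·(t)^j·(3)^(6-j); the t^2 term has j = 2.
C(6,2) = 15.
Coefficient = C(6,2) · 3^4 = 15 · 81 = 1215.

1215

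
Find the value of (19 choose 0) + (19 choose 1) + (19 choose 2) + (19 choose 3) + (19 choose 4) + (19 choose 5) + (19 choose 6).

43796

1 + 19 + 171 + 969 + 3876 + 11628 + 27132 = 43796.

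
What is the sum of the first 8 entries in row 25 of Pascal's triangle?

726206

1 + 25 + 300 + 2300 + 12650 + 53130 + 177100 + 480700 = 726206.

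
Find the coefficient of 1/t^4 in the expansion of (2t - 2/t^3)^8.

-14336

General term: C(8,j)·(2t)^j·(-2/t^3)^(8-j), with t-exponent 1j − 3(8−j) = 4j − 24.
Set 4j − 24 = -4: j = 5.
C(8,5) = 56; 2^5 = 32; (-2)^3 = -8.
Coefficient = 56 · 32 · (-8) = -14336.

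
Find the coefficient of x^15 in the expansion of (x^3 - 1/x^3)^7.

General term: C(7,j)·(x^3)^j·(-1/x^3)^(7-j), with x-exponent 3j − 3(7−j) = 6j − 21.
Set 6j − 21 = 15: j = 6.
C(7,6) = 7; 1^6 = 1; (-1)^1 = -1.
Coefficient = 7 · 1 · (-1) = -7.

-7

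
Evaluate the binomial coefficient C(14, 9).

C(14,9) = C(14,5) by symmetry.
C(14,5) = (14·13·12·11·10) / 5! = 240240 / 120 = 2002.

2002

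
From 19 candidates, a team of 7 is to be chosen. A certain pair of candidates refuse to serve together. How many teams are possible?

44200

All 7-subsets: C(19,7) = 50388. Those containing both fixed elements: C(17,5) = 6188.
50388 − 6188 = 44200.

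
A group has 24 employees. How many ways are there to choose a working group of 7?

346104

This is C(24,7) = 346104.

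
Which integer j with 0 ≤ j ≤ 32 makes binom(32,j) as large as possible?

16

C(32,j) is maximized at j = 32/2 = 16.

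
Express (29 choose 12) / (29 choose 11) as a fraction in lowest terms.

3/2

C(n,k+1)/C(n,k) = (n−k)/(k+1) = (29−11)/(11+1) = 18/12 = 3/2.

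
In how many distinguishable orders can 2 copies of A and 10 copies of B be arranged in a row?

66

Choose positions for the A's: C(12,2) = 66.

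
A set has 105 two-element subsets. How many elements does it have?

n(n−1)/2 = 105 ⇒ n(n−1) = 210. Since 15·14 = 210, n = 15.

15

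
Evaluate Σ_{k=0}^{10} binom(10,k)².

184756

By Vandermonde's identity, Σ C(10,k)² = C(20,10) = 184756.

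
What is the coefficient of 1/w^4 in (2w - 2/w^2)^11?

General term: C(11,j)·(2w)^j·(-2/w^2)^(11-j), with w-exponent 1j − 2(11−j) = 3j − 22.
Set 3j − 22 = -4: j = 6.
C(11,6) = 462; 2^6 = 64; (-2)^5 = -32.
Coefficient = 462 · 64 · (-32) = -946176.

-946176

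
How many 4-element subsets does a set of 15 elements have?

C(15,4) = (15·14·13·12) / 4! = 32760 / 24 = 1365.

1365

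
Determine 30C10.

30045015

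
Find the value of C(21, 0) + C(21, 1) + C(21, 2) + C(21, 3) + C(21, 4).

7547

1 + 21 + 210 + 1330 + 5985 = 7547.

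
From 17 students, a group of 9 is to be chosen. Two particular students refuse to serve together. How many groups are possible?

17875

All 9-subsets: C(17,9) = 24310. Those containing both fixed elements: C(15,7) = 6435.
24310 − 6435 = 17875.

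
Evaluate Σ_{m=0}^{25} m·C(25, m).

419430400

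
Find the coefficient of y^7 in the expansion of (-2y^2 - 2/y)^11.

-946176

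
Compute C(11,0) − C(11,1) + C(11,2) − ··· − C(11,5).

-252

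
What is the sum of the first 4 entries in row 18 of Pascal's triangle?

988

1 + 18 + 153 + 816 = 988.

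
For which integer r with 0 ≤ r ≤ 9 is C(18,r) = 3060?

4

C(18,r) increases on 0 ≤ r ≤ 9. C(18,3) = 816 and C(18,4) = 3060, so r = 4.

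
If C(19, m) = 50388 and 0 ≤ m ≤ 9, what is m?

C(19,m) increases on 0 ≤ m ≤ 9. C(19,6) = 27132 and C(19,7) = 50388, so m = 7.

7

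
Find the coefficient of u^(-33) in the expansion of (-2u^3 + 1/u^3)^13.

-26

General term: C(13,j)·(-2u^3)^j·(1/u^3)^(13-j), with u-exponent 3j − 3(13−j) = 6j − 39.
Set 6j − 39 = -33: j = 1.
C(13,1) = 13; (-2)^1 = -2; 1^12 = 1.
Coefficient = 13 · (-2) · 1 = -26.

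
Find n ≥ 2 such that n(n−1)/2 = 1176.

49

n(n−1)/2 = 1176 ⇒ n(n−1) = 2352. Since 49·48 = 2352, n = 49.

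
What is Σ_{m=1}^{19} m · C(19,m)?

Since m·C(19,m) = 19·C(18,m−1), the sum is 19·2^18 = 19·262144 = 4980736.

4980736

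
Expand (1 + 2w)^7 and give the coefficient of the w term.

14

The general term is C(7,j)·(1)^j·(2w)^(7-j); the w^1 term has j = 6.
C(7,6) = 7.
Coefficient = C(7,6) · 2^1 = 7 · 2 = 14.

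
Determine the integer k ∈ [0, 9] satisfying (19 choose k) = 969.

C(19,k) increases on 0 ≤ k ≤ 9. C(19,2) = 171 and C(19,3) = 969, so k = 3.

3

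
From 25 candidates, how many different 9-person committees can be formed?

This is C(25,9) = 2042975.

2042975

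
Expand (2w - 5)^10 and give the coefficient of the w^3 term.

-75000000

The general term is C(10,j)·(2w)^j·(-5)^(10-j); the w^3 term has j = 3.
C(10,3) = 120.
Coefficient = C(10,3) · 2^3 · (-5)^7 = 120 · 8 · (-78125) = -75000000.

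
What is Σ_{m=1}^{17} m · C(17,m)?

Differentiating (1+x)^17 and setting x=1: Σ m·C(17,m) = 17·2^16 = 1114112.

1114112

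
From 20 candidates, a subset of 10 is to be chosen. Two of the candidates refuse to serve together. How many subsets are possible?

140998

All 10-subsets: C(20,10) = 184756. Those containing both fixed elements: C(18,8) = 43758.
184756 − 43758 = 140998.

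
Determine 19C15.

3876

C(19,15) = C(19,4) by symmetry.
C(19,4) = (19·18·17·16) / 4! = 93024 / 24 = 3876.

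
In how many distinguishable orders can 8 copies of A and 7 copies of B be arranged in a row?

6435

Choose positions for the A's: C(15,8) = 6435.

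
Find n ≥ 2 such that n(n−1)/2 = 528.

n(n−1)/2 = 528 ⇒ n(n−1) = 1056. Since 33·32 = 1056, n = 33.

33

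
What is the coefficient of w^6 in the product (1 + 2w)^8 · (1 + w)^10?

Coefficient of w^6 = Σ_{j} C(8,j)·2^j·C(10,6-j)·1^(6-j) for j from 0 to 6.
= 210 + 4032 + 23520 + 53760 + 50400 + 17920 + 1792 = 151634.

151634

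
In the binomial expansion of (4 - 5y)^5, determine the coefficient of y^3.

-20000

The general term is C(5,j)·(4)^j·(-5y)^(5-j); the y^3 term has j = 2.
C(5,2) = 10.
Coefficient = C(5,2) · 4^2 · (-5)^3 = 10 · 16 · (-125) = -20000.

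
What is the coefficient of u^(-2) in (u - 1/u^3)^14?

1001

General term: C(14,j)·(u)^j·(-1/u^3)^(14-j), with u-exponent 1j − 3(14−j) = 4j − 42.
Set 4j − 42 = -2: j = 10.
C(14,10) = 1001; 1^10 = 1; (-1)^4 = 1.
Coefficient = 1001 · 1 · 1 = 1001.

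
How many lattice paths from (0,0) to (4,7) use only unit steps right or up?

Each path is a sequence of 11 steps with 4 rights: C(11,4) = 330.

330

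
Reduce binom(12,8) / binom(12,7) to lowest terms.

C(n,k+1)/C(n,k) = (n−k)/(k+1) = (12−7)/(7+1) = 5/8.

5/8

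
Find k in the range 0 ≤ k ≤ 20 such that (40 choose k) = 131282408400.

19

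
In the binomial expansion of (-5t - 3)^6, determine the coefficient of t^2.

30375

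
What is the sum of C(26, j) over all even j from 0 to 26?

33554432

Even-j terms of row 26 sum to 2^25 = 33554432.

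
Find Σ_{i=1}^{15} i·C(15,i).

245760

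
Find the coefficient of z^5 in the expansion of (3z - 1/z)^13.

14073345

General term: C(13,j)·(3z)^j·(-1/z)^(13-j), with z-exponent 1j − 1(13−j) = 2j − 13.
Set 2j − 13 = 5: j = 9.
C(13,9) = 715; 3^9 = 19683; (-1)^4 = 1.
Coefficient = 715 · 19683 · 1 = 14073345.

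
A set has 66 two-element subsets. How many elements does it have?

n(n−1)/2 = 66 ⇒ n(n−1) = 132. Since 12·11 = 132, n = 12.

12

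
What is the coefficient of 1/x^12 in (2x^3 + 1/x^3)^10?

960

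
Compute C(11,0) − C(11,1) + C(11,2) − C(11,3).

-120

The partial alternating sum Σ_{k=0}^{3} (−1)^k C(11,k) = (−1)^3 C(10,3) = -120.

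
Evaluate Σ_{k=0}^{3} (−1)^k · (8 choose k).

-35

The partial alternating sum Σ_{k=0}^{3} (−1)^k C(8,k) = (−1)^3 C(7,3) = -35.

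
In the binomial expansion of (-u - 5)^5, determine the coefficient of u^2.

-1250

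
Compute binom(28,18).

C(28,18) = C(28,10) by symmetry.
C(28,10) = (28·27·26·25·24·23·22·21·20·19) / 10! = 47621141568000 / 3628800 = 13123110.

13123110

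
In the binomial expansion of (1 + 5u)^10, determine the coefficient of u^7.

9375000

The general term is C(10,j)·(1)^j·(5u)^(10-j); the u^7 term has j = 3.
C(10,3) = 120.
Coefficient = C(10,3) · 5^7 = 120 · 78125 = 9375000.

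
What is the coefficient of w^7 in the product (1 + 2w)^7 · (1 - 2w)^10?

Coefficient of w^7 = Σ_{j} C(7,j)·2^j·C(10,7-j)·(-2)^(7-j) for j from 0 to 7.
= (-15360) + 188160 + (-677376) + 940800 + (-537600) + 120960 + (-8960) + 128 = 10752.

10752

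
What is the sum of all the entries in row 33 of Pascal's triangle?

8589934592

Setting x = 1 in (1+x)^33 gives Σ C(33,r) = 2^33 = 8589934592.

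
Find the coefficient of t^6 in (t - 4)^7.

-28

The general term is C(7,j)·(t)^j·(-4)^(7-j); the t^6 term has j = 6.
C(7,6) = 7.
Coefficient = C(7,6) · (-4)^1 = 7 · (-4) = -28.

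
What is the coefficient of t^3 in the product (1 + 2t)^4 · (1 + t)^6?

316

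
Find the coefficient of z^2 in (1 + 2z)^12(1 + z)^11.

Coefficient of z^2 = Σ_{j} C(12,j)·2^j·C(11,2-j)·1^(2-j) for j from 0 to 2.
= 55 + 264 + 264 = 583.

583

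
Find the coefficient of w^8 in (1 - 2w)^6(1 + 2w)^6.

3840

Coefficient of w^8 = Σ_{j} C(6,j)·(-2)^j·C(6,8-j)·2^(8-j) for j from 2 to 6.
= 3840 + (-30720) + 57600 + (-30720) + 3840 = 3840.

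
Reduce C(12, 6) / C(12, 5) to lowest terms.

7/6

C(n,k+1)/C(n,k) = (n−k)/(k+1) = (12−5)/(5+1) = 7/6.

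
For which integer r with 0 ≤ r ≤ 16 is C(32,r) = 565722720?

C(32,r) increases on 0 ≤ r ≤ 16. C(32,14) = 471435600 and C(32,15) = 565722720, so r = 15.

15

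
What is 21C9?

293930

C(21,9) = (21·20·19·18·17·16·15·14·13) / 9! = 106661318400 / 362880 = 293930.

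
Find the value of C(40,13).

12033222880

C(40,13) = (40·39·38·37·36·35·34·33·32·31·30·29·28) / 13! = 74931129164795904000 / 6227020800 = 12033222880.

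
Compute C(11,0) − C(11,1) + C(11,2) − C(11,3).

-120

The partial alternating sum Σ_{k=0}^{3} (−1)^k C(11,k) = (−1)^3 C(10,3) = -120.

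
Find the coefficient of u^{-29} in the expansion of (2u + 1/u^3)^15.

General term: C(15,j)·(2u)^j·(1/u^3)^(15-j), with u-exponent 1j − 3(15−j) = 4j − 45.
Set 4j − 45 = -29: j = 4.
C(15,4) = 1365; 2^4 = 16; 1^11 = 1.
Coefficient = 1365 · 16 · 1 = 21840.

21840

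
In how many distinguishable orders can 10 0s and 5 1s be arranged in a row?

3003

Choose positions for the 0s: C(15,10) = 3003.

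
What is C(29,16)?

C(29,16) = C(29,13) by symmetry.
C(29,13) = (29·28·27·26·25·24·23·22·21·20·19·18·17) / 13! = 422590010274432000 / 6227020800 = 67863915.

67863915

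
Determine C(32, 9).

C(32,9) = (32·31·30·29·28·27·26·25·24) / 9! = 10178348544000 / 362880 = 28048800.

28048800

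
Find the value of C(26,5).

C(26,5) = (26·25·24·23·22) / 5! = 7893600 / 120 = 65780.

65780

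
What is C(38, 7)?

12620256

C(38,7) = (38·37·36·35·34·33·32) / 7! = 63606090240 / 5040 = 12620256.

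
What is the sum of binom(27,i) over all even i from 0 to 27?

67108864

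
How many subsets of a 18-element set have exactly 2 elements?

Choose the 2 positions: C(18,2) = 153.

153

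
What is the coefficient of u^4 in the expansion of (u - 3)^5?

The general term is C(5,j)·(u)^j·(-3)^(5-j); the u^4 term has j = 4.
C(5,4) = 5.
Coefficient = C(5,4) · (-3)^1 = 5 · (-3) = -15.

-15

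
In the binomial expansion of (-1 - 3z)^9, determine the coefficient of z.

The general term is C(9,j)·(-1)^j·(-3z)^(9-j); the z^1 term has j = 8.
C(9,8) = 9.
Coefficient = C(9,8) · (-3)^1 = 9 · (-3) = -27.

-27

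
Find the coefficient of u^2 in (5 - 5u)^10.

The general term is C(10,j)·(5)^j·(-5u)^(10-j); the u^2 term has j = 8.
C(10,8) = 45.
Coefficient = C(10,8) · 5^8 · (-5)^2 = 45 · 390625 · 25 = 439453125.

439453125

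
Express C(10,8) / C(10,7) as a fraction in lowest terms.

3/8

C(n,k+1)/C(n,k) = (n−k)/(k+1) = (10−7)/(7+1) = 3/8.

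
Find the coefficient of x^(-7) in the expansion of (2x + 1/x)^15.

21840

General term: C(15,j)·(2x)^j·(1/x)^(15-j), with x-exponent 1j − 1(15−j) = 2j − 15.
Set 2j − 15 = -7: j = 4.
C(15,4) = 1365; 2^4 = 16; 1^11 = 1.
Coefficient = 1365 · 16 · 1 = 21840.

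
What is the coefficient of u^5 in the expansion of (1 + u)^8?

The general term is C(8,j)·(1)^j·(u)^(8-j); the u^5 term has j = 3.
C(8,3) = 56.
Coefficient = C(8,3) = 56.

56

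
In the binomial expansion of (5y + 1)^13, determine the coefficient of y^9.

The general term is C(13,j)·(5y)^j·(1)^(13-j); the y^9 term has j = 9.
C(13,9) = 715.
Coefficient = C(13,9) · 5^9 = 715 · 1953125 = 1396484375.

1396484375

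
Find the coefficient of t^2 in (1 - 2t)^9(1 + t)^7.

Coefficient of t^2 = Σ_{j} C(9,j)·(-2)^j·C(7,2-j)·1^(2-j) for j from 0 to 2.
= 21 + (-126) + 144 = 39.

39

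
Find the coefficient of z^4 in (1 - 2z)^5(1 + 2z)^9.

Coefficient of z^4 = Σ_{j} C(5,j)·(-2)^j·C(9,4-j)·2^(4-j) for j from 0 to 4.
= 2016 + (-6720) + 5760 + (-1440) + 80 = -304.

-304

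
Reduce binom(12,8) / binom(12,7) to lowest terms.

5/8

C(n,k+1)/C(n,k) = (n−k)/(k+1) = (12−7)/(7+1) = 5/8.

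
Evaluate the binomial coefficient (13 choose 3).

286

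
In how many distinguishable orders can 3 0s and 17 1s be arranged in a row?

1140

Choose positions for the 0s: C(20,3) = 1140.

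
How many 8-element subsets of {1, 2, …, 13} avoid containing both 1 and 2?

825

All 8-subsets: C(13,8) = 1287. Those containing both fixed elements: C(11,6) = 462.
1287 − 462 = 825.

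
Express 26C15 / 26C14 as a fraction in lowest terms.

4/5

C(n,k+1)/C(n,k) = (n−k)/(k+1) = (26−14)/(14+1) = 12/15 = 4/5.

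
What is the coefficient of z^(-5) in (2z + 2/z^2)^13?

14057472

General term: C(13,j)·(2z)^j·(2/z^2)^(13-j), with z-exponent 1j − 2(13−j) = 3j − 26.
Set 3j − 26 = -5: j = 7.
C(13,7) = 1716; 2^7 = 128; 2^6 = 64.
Coefficient = 1716 · 128 · 64 = 14057472.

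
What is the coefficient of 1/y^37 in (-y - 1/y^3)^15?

General term: C(15,j)·(-y)^j·(-1/y^3)^(15-j), with y-exponent 1j − 3(15−j) = 4j − 45.
Set 4j − 45 = -37: j = 2.
C(15,2) = 105; (-1)^2 = 1; (-1)^13 = -1.
Coefficient = 105 · 1 · (-1) = -105.

-105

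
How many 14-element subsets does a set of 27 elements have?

20058300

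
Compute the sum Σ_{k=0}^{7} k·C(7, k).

448

Differentiating (1+x)^7 and setting x=1: Σ k·C(7,k) = 7·2^6 = 448.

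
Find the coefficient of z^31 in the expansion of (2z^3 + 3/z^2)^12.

General term: C(12,j)·(2z^3)^j·(3/z^2)^(12-j), with z-exponent 3j − 2(12−j) = 5j − 24.
Set 5j − 24 = 31: j = 11.
C(12,11) = 12; 2^11 = 2048; 3^1 = 3.
Coefficient = 12 · 2048 · 3 = 73728.

73728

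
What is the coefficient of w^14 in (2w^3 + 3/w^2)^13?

80061696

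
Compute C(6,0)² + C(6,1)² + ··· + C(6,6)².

924

Σ C(6,i)² is the coefficient of x^6 in (1+x)^6(1+x)^6 = (1+x)^12, i.e. C(12,6) = 924.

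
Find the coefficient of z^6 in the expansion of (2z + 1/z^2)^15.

General term: C(15,j)·(2z)^j·(1/z^2)^(15-j), with z-exponent 1j − 2(15−j) = 3j − 30.
Set 3j − 30 = 6: j = 12.
C(15,12) = 455; 2^12 = 4096; 1^3 = 1.
Coefficient = 455 · 4096 · 1 = 1863680.

1863680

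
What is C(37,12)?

1852482996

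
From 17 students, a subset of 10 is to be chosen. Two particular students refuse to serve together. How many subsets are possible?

13013

All 10-subsets: C(17,10) = 19448. Those containing both fixed elements: C(15,8) = 6435.
19448 − 6435 = 13013.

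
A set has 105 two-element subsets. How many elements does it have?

n(n−1)/2 = 105 ⇒ n(n−1) = 210. Since 15·14 = 210, n = 15.

15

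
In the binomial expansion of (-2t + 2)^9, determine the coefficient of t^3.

The general term is C(9,j)·(-2t)^j·(2)^(9-j); the t^3 term has j = 3.
C(9,3) = 84.
Coefficient = C(9,3) · (-2)^3 · 2^6 = 84 · (-8) · 64 = -43008.

-43008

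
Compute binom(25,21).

12650

C(25,21) = C(25,4) by symmetry.
C(25,4) = (25·24·23·22) / 4! = 303600 / 24 = 12650.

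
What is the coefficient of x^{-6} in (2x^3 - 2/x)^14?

1490944

General term: C(14,j)·(2x^3)^j·(-2/x)^(14-j), with x-exponent 3j − 1(14−j) = 4j − 14.
Set 4j − 14 = -6: j = 2.
C(14,2) = 91; 2^2 = 4; (-2)^12 = 4096.
Coefficient = 91 · 4 · 4096 = 1490944.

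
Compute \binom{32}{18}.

471435600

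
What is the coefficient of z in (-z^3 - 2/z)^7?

-672

General term: C(7,j)·(-z^3)^j·(-2/z)^(7-j), with z-exponent 3j − 1(7−j) = 4j − 7.
Set 4j − 7 = 1: j = 2.
C(7,2) = 21; (-1)^2 = 1; (-2)^5 = -32.
Coefficient = 21 · 1 · (-32) = -672.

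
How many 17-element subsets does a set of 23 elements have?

C(23,17) = C(23,6) by symmetry.
C(23,6) = (23·22·21·20·19·18) / 6! = 72681840 / 720 = 100947.

100947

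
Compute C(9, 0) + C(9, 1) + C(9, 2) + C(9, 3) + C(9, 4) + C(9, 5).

382

1 + 9 + 36 + 84 + 126 + 126 = 382.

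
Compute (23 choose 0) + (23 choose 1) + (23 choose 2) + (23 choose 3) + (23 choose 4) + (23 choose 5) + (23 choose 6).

145499

1 + 23 + 253 + 1771 + 8855 + 33649 + 100947 = 145499.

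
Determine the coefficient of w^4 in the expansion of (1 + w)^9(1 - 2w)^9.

Coefficient of w^4 = Σ_{j} C(9,j)·1^j·C(9,4-j)·(-2)^(4-j) for j from 0 to 4.
= 2016 + (-6048) + 5184 + (-1512) + 126 = -234.

-234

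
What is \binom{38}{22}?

C(38,22) = C(38,16) by symmetry.
C(38,16) = (38·37·36·35·34·33·32·31·30·29·28·27·26·25·24·23) / 16! = 465322312113382563840000 / 20922789888000 = 22239974430.

22239974430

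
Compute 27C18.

4686825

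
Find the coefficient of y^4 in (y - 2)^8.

1120

The general term is C(8,j)·(y)^j·(-2)^(8-j); the y^4 term has j = 4.
C(8,4) = 70.
Coefficient = C(8,4) · (-2)^4 = 70 · 16 = 1120.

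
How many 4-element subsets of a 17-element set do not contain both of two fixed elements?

All 4-subsets: C(17,4) = 2380. Those containing both fixed elements: C(15,2) = 105.
2380 − 105 = 2275.

2275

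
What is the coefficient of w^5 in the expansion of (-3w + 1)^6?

The general term is C(6,j)·(-3w)^j·(1)^(6-j); the w^5 term has j = 5.
C(6,5) = 6.
Coefficient = C(6,5) · (-3)^5 = 6 · (-243) = -1458.

-1458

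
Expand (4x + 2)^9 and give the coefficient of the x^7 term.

2359296

The general term is C(9,j)·(4x)^j·(2)^(9-j); the x^7 term has j = 7.
C(9,7) = 36.
Coefficient = C(9,7) · 4^7 · 2^2 = 36 · 16384 · 4 = 2359296.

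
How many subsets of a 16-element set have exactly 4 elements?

1820

Choose the 4 positions: C(16,4) = 1820.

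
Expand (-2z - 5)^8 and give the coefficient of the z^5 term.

The general term is C(8,j)·(-2z)^j·(-5)^(8-j); the z^5 term has j = 5.
C(8,5) = 56.
Coefficient = C(8,5) · (-2)^5 · (-5)^3 = 56 · (-32) · (-125) = 224000.

224000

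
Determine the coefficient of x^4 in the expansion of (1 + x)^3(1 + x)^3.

Coefficient of x^4 = Σ_{j} C(3,j)·C(3,4-j) for j from 1 to 3.
= 3 + 9 + 3 = 15.

15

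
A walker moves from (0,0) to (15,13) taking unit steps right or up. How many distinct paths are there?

Each path is a sequence of 28 steps with 15 rights: C(28,15) = 37442160.

37442160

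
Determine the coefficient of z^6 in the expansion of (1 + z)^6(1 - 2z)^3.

-15

Coefficient of z^6 = Σ_{j} C(6,j)·1^j·C(3,6-j)·(-2)^(6-j) for j from 3 to 6.
= (-160) + 180 + (-36) + 1 = -15.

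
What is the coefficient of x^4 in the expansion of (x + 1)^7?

35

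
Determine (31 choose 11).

C(31,11) = (31·30·29·28·27·26·25·24·23·22·21) / 11! = 3379847863392000 / 39916800 = 84672315.

84672315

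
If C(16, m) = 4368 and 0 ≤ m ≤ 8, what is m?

C(16,m) increases on 0 ≤ m ≤ 8. C(16,4) = 1820 and C(16,5) = 4368, so m = 5.

5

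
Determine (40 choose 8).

C(40,8) = (40·39·38·37·36·35·34·33) / 8! = 3100796899200 / 40320 = 76904685.

76904685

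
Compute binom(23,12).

C(23,12) = C(23,11) by symmetry.
C(23,11) = (23·22·21·20·19·18·17·16·15·14·13) / 11! = 53970627110400 / 39916800 = 1352078.

1352078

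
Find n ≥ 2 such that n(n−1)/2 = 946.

n(n−1)/2 = 946 ⇒ n(n−1) = 1892. Since 44·43 = 1892, n = 44.

44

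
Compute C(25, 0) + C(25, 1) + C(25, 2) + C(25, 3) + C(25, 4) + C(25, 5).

1 + 25 + 300 + 2300 + 12650 + 53130 = 68406.

68406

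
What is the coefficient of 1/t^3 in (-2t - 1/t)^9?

General term: C(9,j)·(-2t)^j·(-1/t)^(9-j), with t-exponent 1j − 1(9−j) = 2j − 9.
Set 2j − 9 = -3: j = 3.
C(9,3) = 84; (-2)^3 = -8; (-1)^6 = 1.
Coefficient = 84 · (-8) · 1 = -672.

-672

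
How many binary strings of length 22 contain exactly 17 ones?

Choose the 17 positions: C(22,17) = 26334.

26334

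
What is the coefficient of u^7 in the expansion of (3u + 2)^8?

The general term is C(8,j)·(3u)^j·(2)^(8-j); the u^7 term has j = 7.
C(8,7) = 8.
Coefficient = C(8,7) · 3^7 · 2^1 = 8 · 2187 · 2 = 34992.

34992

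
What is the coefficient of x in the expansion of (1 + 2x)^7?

The general term is C(7,j)·(1)^j·(2x)^(7-j); the x^1 term has j = 6.
C(7,6) = 7.
Coefficient = C(7,6) · 2^1 = 7 · 2 = 14.

14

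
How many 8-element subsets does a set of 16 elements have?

12870

C(16,8) = (16·15·14·13·12·11·10·9) / 8! = 518918400 / 40320 = 12870.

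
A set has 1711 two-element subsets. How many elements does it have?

59

n(n−1)/2 = 1711 ⇒ n(n−1) = 3422. Since 59·58 = 3422, n = 59.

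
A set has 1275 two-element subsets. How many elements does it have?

51

n(n−1)/2 = 1275 ⇒ n(n−1) = 2550. Since 51·50 = 2550, n = 51.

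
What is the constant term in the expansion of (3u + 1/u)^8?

General term: C(8,j)·(3u)^j·(1/u)^(8-j), with u-exponent 1j − 1(8−j) = 2j − 8.
Set 2j − 8 = 0: j = 4.
C(8,4) = 70; 3^4 = 81; 1^4 = 1.
Coefficient = 70 · 81 · 1 = 5670.

5670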